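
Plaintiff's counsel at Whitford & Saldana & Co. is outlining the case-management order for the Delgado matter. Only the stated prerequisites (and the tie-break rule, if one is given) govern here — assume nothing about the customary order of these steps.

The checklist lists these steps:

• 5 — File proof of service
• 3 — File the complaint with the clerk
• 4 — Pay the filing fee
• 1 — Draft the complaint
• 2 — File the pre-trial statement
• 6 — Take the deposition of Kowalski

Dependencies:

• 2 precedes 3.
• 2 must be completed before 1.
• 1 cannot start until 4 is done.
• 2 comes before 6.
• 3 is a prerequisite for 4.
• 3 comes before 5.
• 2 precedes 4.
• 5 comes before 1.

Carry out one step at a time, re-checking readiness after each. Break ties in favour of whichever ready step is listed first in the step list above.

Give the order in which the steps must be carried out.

Only 2 has no prerequisites, so it is first.
Now 3 and 6 have their prerequisites met. 3 is listed earlier, so 3 next.
5, 4 and 6 are all available; 5 is listed earlier → 5.
Now 4 and 6 have their prerequisites met. 4 is listed earlier, so 4 next.
Now 1 and 6 have their prerequisites met. 1 is listed earlier, so 1 next.
6 needed 2, now all done → 6.

2 3 5 4 1 6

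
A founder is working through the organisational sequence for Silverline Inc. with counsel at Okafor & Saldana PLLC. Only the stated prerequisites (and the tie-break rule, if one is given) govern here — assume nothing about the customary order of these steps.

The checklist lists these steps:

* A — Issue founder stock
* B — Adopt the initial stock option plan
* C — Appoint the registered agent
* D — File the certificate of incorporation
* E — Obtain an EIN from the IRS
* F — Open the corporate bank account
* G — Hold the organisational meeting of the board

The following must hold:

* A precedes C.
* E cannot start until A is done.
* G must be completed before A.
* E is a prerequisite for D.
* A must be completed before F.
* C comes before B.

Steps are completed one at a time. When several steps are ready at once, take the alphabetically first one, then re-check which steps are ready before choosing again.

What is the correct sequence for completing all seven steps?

G has no prerequisites → G first.
Next only A has its prerequisites met → A.
C, E and F are all available; C has the earlier label → C.
B now also ready, so the ready set is {B, E, F}; B has the earlier label → B.
E and F are both available; E has the earlier label → E.
D now also ready, so the ready set is {D, F}; D has the earlier label → D.
F needed A, now all done → F.

G, A, C, B, E, D, F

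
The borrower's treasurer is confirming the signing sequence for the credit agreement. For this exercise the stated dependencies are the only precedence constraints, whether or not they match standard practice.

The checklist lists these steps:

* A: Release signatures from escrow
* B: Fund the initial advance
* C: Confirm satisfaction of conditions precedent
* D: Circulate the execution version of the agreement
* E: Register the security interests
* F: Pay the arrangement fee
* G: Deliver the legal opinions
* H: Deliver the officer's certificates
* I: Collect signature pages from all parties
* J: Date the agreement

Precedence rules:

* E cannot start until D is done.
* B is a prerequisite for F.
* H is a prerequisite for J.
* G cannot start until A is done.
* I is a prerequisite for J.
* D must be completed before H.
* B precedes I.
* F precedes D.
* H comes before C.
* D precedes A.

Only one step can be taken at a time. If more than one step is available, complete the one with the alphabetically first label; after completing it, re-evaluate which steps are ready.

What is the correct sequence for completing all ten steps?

B is the only step with nothing outstanding, so it goes first.
Now F and I have their prerequisites met. F has the earlier label, so F next.
Now D and I have their prerequisites met. D has the earlier label, so D next.
A, E and H now also ready, so the ready set is {A, E, H, I}; A has the earlier label → A.
E, G, H and I are all available; E has the earlier label → E.
Now G, H and I have their prerequisites met. G has the earlier label, so G next.
Ready: H and I. H has the earlier label → H.
Now C and I have their prerequisites met. C has the earlier label, so C next.
I is the only step now ready → I.
Next only J has its prerequisites met → J.

B → F → D → A → E → G → H → C → I → J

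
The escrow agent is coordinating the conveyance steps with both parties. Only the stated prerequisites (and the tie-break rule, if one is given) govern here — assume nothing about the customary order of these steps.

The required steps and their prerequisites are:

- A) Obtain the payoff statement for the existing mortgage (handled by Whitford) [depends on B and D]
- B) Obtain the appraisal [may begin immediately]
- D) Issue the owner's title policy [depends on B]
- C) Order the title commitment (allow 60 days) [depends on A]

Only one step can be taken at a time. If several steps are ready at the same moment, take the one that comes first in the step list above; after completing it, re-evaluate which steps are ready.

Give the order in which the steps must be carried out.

B D A C

Only B has no prerequisites, so it is first.
D needed B, now all done → D.
That leaves A as the only ready step → A.
C is the only step now ready → C.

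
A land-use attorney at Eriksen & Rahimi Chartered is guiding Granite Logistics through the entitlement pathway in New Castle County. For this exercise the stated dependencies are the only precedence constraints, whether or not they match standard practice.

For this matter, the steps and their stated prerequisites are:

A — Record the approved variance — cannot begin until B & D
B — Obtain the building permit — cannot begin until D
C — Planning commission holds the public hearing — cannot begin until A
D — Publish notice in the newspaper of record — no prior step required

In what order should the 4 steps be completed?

D → B → A → C

D has no prerequisites → D first.
B needed D, now all done → B.
A is the only step now ready → A.
C is the only step now ready → C.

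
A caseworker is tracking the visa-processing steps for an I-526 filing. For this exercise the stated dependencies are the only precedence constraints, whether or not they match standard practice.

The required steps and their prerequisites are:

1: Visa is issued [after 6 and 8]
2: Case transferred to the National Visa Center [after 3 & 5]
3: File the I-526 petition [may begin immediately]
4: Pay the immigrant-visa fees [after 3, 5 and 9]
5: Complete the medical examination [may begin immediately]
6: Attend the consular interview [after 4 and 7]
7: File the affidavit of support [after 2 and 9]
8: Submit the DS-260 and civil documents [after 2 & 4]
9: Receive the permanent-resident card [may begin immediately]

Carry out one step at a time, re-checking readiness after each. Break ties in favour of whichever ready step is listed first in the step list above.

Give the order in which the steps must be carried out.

3 → 5 → 2 → 9 → 4 → 7 → 6 → 8 → 1

3, 5 and 9 have no prerequisites; 3 is listed earlier, so 3 is first.
Ready: 5 and 9. 5 is listed earlier → 5.
Ready: 2 and 9. 2 is listed earlier → 2.
Next only 9 has its prerequisites met → 9.
Ready: 4 and 7. 4 is listed earlier → 4.
Now 7 and 8 have their prerequisites met. 7 is listed earlier, so 7 next.
6 and 8 are both available; 6 is listed earlier → 6.
8 needed 2 and 4, now all done → 8.
1 needed 6 and 8, now all done → 1.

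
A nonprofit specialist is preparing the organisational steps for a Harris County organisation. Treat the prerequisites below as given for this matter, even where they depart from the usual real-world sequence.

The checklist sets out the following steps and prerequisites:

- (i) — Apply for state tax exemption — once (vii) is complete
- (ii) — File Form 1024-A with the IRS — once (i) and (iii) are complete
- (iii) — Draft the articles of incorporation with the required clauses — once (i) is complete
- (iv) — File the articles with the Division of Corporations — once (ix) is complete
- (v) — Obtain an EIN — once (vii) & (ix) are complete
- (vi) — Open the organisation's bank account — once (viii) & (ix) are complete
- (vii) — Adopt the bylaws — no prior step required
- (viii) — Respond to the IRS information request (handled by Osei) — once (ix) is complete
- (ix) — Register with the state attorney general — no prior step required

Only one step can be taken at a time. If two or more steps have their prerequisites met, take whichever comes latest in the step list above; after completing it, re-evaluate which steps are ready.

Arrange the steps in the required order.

(ix) (viii) (vii) (vi) (v) (iv) (i) (iii) (ii)

(ix) and (vii) have no prerequisites; (ix) is listed later, so (ix) is first.
Now (viii), (vii) and (iv) have their prerequisites met. (viii) is listed later, so (viii) next.
(vi) now also ready, so the ready set is {(vii), (vi), (iv)}; (vii) is listed later → (vii).
(v) and (i) now also ready, so the ready set is {(vi), (v), (iv), (i)}; (vi) is listed later → (vi).
(v), (iv) and (i) are all available; (v) is listed later → (v).
Ready: (iv) and (i). (iv) is listed later → (iv).
That leaves (i) as the only ready step → (i).
(iii) needed (i), now all done → (iii).
(ii) needed (iii) and (i), now all done → (ii).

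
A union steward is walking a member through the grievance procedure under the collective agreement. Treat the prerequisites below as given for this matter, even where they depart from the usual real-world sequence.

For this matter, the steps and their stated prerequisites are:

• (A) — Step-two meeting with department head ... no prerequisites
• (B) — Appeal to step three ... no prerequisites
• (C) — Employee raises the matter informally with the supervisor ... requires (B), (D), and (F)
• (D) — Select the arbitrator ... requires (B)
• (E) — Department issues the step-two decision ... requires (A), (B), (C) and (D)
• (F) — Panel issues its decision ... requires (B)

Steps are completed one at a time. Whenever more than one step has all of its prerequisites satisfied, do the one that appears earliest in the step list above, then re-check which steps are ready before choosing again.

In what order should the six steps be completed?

Nothing is required for (A) and (B). (A) is listed earlier → (A) first.
(B) is the only step now ready → (B).
Ready: (D) and (F). (D) is listed earlier → (D).
(F) needed (B), now all done → (F).
(C) needed (B), (D) and (F), now all done → (C).
(E) is the only step now ready → (E).

(A), (B), (D), (F), (C), (E)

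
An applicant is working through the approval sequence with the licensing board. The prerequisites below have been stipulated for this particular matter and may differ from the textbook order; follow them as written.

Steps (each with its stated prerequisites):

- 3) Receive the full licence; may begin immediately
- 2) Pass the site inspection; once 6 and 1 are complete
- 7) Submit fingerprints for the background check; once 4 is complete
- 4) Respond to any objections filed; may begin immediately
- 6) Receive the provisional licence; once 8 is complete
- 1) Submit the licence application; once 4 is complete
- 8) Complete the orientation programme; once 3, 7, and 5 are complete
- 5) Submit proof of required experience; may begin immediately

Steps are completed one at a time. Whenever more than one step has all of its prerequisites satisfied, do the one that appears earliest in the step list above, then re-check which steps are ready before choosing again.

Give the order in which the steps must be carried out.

3 → 4 → 7 → 1 → 5 → 8 → 6 → 2

Nothing is required for 3, 4 and 5. 3 is listed earlier → 3 first.
4 and 5 are both available; 4 is listed earlier → 4.
7 and 1 now also ready, so the ready set is {7, 1, 5}; 7 is listed earlier → 7.
Ready: 1 and 5. 1 is listed earlier → 1.
5 is the only step now ready → 5.
That leaves 8 as the only ready step → 8.
6 needed 8, now all done → 6.
That leaves 2 as the only ready step → 2.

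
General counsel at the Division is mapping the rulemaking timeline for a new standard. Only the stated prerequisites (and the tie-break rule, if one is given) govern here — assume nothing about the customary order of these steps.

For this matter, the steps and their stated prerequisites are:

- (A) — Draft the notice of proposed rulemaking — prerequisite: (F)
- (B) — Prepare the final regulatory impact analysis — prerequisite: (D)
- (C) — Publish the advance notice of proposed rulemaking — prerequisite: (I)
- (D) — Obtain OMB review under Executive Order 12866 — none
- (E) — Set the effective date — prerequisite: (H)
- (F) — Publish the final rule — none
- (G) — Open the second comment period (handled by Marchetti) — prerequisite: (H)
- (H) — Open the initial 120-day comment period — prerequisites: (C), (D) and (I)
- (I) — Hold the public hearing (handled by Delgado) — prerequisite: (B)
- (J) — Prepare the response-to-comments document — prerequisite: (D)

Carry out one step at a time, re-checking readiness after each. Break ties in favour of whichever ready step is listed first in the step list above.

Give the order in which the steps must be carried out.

(D), (B), (F), (A), (I), (C), (H), (E), (G), (J)

Nothing is required for (D) and (F). (D) is listed earlier → (D) first.
(B), (F) and (J) are all available; (B) is listed earlier → (B).
Now (F), (I) and (J) have their prerequisites met. (F) is listed earlier, so (F) next.
Ready: (A), (I) and (J). (A) is listed earlier → (A).
(I) and (J) are both available; (I) is listed earlier → (I).
(C) and (J) are both available; (C) is listed earlier → (C).
(H) and (J) are both available; (H) is listed earlier → (H).
Now (E), (G) and (J) have their prerequisites met. (E) is listed earlier, so (E) next.
Now (G) and (J) have their prerequisites met. (G) is listed earlier, so (G) next.
That leaves (J) as the only ready step → (J).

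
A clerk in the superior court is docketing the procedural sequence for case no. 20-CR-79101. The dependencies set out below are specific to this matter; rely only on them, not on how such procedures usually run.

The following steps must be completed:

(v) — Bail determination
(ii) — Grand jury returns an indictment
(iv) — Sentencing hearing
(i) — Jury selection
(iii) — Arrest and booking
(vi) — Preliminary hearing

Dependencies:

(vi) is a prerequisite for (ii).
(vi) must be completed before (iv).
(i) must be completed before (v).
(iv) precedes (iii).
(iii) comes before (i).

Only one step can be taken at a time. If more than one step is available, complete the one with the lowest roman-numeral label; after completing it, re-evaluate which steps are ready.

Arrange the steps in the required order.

(vi) is the only step with nothing outstanding, so it goes first.
(ii) and (iv) are both available; (ii) has the earlier label → (ii).
(iv) needed (vi), now all done → (iv).
(iii) needed (iv), now all done → (iii).
(i) needed (iii), now all done → (i).
That leaves (v) as the only ready step → (v).

(vi), (ii), (iv), (iii), (i), (v)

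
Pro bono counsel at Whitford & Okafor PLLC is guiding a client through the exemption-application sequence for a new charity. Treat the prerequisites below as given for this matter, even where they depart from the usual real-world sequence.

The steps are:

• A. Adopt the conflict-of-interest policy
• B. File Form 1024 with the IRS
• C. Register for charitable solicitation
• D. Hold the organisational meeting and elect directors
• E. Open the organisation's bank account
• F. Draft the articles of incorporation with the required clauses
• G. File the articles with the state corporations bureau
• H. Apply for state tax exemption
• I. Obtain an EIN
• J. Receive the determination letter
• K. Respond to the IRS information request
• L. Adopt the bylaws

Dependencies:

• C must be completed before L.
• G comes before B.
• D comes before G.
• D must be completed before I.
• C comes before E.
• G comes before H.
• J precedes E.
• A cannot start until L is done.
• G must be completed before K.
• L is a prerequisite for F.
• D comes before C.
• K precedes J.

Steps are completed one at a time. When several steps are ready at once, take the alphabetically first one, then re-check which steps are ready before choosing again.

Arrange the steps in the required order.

Only D has no prerequisites, so it is first.
Ready: C, G and I. C has the earlier label → C.
Ready: G, I and L. G has the earlier label → G.
Ready: B, H, I, K and L. B has the earlier label → B.
Now H, I, K and L have their prerequisites met. H has the earlier label, so H next.
Ready: I, K and L. I has the earlier label → I.
K and L are both available; K has the earlier label → K.
Ready: J and L. J has the earlier label → J.
E now also ready, so the ready set is {E, L}; E has the earlier label → E.
L needed C, now all done → L.
A and F are both available; A has the earlier label → A.
F is the only step now ready → F.

D, C, G, B, H, I, K, J, E, L, A, F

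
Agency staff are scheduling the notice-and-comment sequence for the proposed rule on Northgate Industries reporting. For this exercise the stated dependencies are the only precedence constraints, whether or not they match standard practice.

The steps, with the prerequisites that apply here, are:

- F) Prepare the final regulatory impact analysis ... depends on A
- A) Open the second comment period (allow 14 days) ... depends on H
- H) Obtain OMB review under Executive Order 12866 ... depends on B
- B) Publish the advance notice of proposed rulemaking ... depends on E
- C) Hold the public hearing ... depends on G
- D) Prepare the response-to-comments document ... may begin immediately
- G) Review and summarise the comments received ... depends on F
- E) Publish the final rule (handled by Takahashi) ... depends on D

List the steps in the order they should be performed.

D, E, B, H, A, F, G, C

D has no prerequisites → D first.
E needed D, now all done → E.
B needed E, now all done → B.
H needed B, now all done → H.
A is the only step now ready → A.
F needed A, now all done → F.
G is the only step now ready → G.
C needed G, now all done → C.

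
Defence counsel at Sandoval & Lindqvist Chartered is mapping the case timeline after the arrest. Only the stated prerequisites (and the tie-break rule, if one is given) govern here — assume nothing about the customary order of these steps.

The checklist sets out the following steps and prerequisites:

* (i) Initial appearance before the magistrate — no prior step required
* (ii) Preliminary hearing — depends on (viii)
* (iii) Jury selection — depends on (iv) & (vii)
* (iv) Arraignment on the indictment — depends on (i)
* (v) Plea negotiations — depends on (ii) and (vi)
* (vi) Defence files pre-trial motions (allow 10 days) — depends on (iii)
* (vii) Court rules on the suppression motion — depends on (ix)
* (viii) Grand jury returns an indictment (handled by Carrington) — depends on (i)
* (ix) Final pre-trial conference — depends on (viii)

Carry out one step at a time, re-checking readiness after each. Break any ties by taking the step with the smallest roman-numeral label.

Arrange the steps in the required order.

(i) is the only step with nothing outstanding, so it goes first.
Ready: (iv) and (viii). (iv) has the earlier label → (iv).
That leaves (viii) as the only ready step → (viii).
Ready: (ii) and (ix). (ii) has the earlier label → (ii).
(ix) needed (viii), now all done → (ix).
Next only (vii) has its prerequisites met → (vii).
(iii) needed (iv) and (vii), now all done → (iii).
That leaves (vi) as the only ready step → (vi).
(v) needed (ii) and (vi), now all done → (v).

(i) (iv) (viii) (ii) (ix) (vii) (iii) (vi) (v)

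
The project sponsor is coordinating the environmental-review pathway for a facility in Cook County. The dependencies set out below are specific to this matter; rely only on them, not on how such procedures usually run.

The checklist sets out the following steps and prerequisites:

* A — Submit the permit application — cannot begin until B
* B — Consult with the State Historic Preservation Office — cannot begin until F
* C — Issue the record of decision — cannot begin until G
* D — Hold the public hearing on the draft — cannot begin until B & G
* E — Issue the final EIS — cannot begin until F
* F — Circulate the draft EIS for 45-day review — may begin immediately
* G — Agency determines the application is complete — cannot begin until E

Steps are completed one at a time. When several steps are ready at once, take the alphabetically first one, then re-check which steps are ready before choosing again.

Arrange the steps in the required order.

F B A E G C D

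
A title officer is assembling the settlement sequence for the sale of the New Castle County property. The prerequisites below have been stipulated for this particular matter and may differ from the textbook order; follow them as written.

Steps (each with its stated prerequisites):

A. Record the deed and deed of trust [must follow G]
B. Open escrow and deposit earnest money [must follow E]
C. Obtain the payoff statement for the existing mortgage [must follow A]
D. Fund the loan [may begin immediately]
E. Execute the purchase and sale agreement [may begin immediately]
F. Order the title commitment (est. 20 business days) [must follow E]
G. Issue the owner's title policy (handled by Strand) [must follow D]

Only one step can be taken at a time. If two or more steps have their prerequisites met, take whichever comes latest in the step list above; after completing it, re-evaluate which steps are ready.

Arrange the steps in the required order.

Nothing is required for E and D. E is listed later → E first.
F and B now also ready, so the ready set is {F, D, B}; F is listed later → F.
Now D and B have their prerequisites met. D is listed later, so D next.
G and B are both available; G is listed later → G.
A now also ready, so the ready set is {B, A}; B is listed later → B.
A needed G, now all done → A.
That leaves C as the only ready step → C.

E → F → D → G → B → A → C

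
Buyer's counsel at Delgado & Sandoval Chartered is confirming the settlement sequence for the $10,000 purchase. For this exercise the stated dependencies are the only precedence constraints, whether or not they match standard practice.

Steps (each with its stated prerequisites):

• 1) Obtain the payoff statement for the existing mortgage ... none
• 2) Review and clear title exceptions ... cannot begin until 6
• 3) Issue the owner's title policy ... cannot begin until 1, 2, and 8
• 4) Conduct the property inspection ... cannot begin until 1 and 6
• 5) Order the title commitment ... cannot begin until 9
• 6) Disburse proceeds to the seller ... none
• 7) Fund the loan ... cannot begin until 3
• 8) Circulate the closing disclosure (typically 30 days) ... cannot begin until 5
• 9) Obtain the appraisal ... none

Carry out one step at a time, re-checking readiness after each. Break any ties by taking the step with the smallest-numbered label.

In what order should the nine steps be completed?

1, 6, 2, 4, 9, 5, 8, 3, 7

1, 6 and 9 have no prerequisites; 1 has the earlier label, so 1 is first.
6 and 9 are both available; 6 has the earlier label → 6.
2 and 4 now also ready, so the ready set is {2, 4, 9}; 2 has the earlier label → 2.
Ready: 4 and 9. 4 has the earlier label → 4.
9 is the only step now ready → 9.
5 needed 9, now all done → 5.
8 is the only step now ready → 8.
That leaves 3 as the only ready step → 3.
7 needed 3, now all done → 7.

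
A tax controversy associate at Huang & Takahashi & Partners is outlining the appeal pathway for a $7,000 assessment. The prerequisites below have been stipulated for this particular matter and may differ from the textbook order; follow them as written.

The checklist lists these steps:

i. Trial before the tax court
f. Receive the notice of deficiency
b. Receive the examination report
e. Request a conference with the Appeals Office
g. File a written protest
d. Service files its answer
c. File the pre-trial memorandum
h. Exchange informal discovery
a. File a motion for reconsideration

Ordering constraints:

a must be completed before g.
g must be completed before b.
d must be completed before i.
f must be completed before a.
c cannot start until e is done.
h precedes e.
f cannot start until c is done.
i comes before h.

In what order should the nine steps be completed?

d, i, h, e, c, f, a, g, b

d has no prerequisites → d first.
i needed d, now all done → i.
Next only h has its prerequisites met → h.
That leaves e as the only ready step → e.
c is the only step now ready → c.
f is the only step now ready → f.
a is the only step now ready → a.
That leaves g as the only ready step → g.
Next only b has its prerequisites met → b.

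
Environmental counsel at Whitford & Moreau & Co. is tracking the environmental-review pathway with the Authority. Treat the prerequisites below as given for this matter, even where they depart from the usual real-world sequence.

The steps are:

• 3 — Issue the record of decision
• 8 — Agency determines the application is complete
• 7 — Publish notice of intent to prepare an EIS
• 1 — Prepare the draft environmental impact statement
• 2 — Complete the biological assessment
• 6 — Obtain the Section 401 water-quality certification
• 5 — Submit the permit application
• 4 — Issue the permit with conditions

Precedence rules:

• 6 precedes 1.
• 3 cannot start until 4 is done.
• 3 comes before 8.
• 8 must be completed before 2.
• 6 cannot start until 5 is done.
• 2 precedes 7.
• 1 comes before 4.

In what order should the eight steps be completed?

5, 6, 1, 4, 3, 8, 2, 7

Only 5 has no prerequisites, so it is first.
6 needed 5, now all done → 6.
1 needed 6, now all done → 1.
Next only 4 has its prerequisites met → 4.
3 needed 4, now all done → 3.
8 needed 3, now all done → 8.
Next only 2 has its prerequisites met → 2.
7 is the only step now ready → 7.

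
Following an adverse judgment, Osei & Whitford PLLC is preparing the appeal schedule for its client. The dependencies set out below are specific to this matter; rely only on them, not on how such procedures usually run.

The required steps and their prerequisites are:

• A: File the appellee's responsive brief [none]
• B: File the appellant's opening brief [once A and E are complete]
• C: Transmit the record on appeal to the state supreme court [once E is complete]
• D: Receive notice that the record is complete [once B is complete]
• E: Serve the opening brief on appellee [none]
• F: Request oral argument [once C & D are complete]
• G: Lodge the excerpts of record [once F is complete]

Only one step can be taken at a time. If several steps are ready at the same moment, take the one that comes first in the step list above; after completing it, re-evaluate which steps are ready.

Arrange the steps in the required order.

A, E, B, C, D, F, G

Nothing is required for A and E. A is listed earlier → A first.
E is the only step now ready → E.
Now B and C have their prerequisites met. B is listed earlier, so B next.
D now also ready, so the ready set is {C, D}; C is listed earlier → C.
Next only D has its prerequisites met → D.
F needed C and D, now all done → F.
G is the only step now ready → G.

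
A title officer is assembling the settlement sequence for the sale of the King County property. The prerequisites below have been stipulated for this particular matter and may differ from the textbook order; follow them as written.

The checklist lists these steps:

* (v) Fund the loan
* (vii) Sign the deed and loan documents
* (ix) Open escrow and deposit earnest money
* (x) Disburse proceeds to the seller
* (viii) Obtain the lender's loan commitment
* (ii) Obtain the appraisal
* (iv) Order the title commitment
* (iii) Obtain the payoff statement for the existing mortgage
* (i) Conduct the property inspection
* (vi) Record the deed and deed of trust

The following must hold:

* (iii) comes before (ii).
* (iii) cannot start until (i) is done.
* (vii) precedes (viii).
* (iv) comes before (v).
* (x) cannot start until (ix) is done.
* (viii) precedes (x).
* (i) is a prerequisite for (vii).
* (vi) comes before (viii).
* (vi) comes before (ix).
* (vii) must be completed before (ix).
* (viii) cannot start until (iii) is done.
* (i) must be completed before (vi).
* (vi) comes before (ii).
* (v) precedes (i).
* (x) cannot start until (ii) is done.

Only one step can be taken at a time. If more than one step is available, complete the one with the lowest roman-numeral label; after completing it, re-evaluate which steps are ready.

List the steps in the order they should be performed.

(iv) (v) (i) (iii) (vi) (ii) (vii) (viii) (ix) (x)

(iv) has no prerequisites → (iv) first.
(v) is the only step now ready → (v).
Next only (i) has its prerequisites met → (i).
Now (iii), (vi) and (vii) have their prerequisites met. (iii) has the earlier label, so (iii) next.
Now (vi) and (vii) have their prerequisites met. (vi) has the earlier label, so (vi) next.
(ii) now also ready, so the ready set is {(ii), (vii)}; (ii) has the earlier label → (ii).
(vii) needed (i), now all done → (vii).
(viii) and (ix) are both available; (viii) has the earlier label → (viii).
(ix) needed (vi) and (vii), now all done → (ix).
That leaves (x) as the only ready step → (x).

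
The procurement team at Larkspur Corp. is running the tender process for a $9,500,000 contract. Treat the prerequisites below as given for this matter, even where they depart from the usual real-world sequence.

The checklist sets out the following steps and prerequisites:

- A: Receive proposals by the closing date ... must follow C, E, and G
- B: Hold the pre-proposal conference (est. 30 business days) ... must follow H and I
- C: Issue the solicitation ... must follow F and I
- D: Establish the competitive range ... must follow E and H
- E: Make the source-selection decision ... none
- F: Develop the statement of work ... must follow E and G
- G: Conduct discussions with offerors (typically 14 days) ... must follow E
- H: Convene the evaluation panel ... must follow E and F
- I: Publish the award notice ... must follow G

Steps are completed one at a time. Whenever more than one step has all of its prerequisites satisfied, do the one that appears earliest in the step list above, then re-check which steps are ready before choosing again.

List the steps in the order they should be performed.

E, G, F, H, D, I, B, C, A

Only E has no prerequisites, so it is first.
G needed E, now all done → G.
Ready: F and I. F is listed earlier → F.
Ready: H and I. H is listed earlier → H.
Now D and I have their prerequisites met. D is listed earlier, so D next.
I is the only step now ready → I.
Ready: B and C. B is listed earlier → B.
C needed F and I, now all done → C.
That leaves A as the only ready step → A.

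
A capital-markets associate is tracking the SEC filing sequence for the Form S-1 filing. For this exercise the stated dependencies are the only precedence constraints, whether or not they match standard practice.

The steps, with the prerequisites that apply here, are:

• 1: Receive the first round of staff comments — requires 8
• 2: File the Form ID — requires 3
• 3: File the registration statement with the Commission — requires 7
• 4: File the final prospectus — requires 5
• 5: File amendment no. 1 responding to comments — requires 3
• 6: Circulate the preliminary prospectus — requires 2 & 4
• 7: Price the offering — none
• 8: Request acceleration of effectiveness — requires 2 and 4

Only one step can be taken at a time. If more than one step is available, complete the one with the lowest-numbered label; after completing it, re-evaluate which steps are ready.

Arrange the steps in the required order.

7 is the only step with nothing outstanding, so it goes first.
3 needed 7, now all done → 3.
2 and 5 are both available; 2 has the earlier label → 2.
Next only 5 has its prerequisites met → 5.
4 needed 5, now all done → 4.
Ready: 6 and 8. 6 has the earlier label → 6.
8 needed 2 and 4, now all done → 8.
1 needed 8, now all done → 1.

7 3 2 5 4 6 8 1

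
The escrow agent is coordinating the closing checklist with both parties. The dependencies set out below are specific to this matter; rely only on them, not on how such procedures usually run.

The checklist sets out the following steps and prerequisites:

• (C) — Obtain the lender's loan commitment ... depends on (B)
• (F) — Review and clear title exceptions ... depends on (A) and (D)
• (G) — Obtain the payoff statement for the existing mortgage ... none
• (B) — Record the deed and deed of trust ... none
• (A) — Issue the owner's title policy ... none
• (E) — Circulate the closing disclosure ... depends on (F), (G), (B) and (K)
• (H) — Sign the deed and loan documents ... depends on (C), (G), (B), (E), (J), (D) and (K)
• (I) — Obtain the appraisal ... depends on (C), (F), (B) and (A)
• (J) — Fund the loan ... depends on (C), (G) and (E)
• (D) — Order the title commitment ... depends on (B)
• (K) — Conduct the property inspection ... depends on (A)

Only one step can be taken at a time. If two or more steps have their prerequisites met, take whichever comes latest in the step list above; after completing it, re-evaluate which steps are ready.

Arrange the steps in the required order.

(A), (K), (B), (D), (G), (F), (E), (C), (J), (I), (H)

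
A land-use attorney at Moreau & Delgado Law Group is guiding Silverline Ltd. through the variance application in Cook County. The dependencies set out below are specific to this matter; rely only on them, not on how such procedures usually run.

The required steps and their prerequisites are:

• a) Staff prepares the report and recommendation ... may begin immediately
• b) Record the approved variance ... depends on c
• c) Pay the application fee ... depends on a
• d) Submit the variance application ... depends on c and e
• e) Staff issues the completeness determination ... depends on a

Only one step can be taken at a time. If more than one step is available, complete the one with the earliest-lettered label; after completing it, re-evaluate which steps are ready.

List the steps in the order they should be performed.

a has no prerequisites → a first.
c and e are both available; c has the earlier label → c.
Ready: b and e. b has the earlier label → b.
Next only e has its prerequisites met → e.
Next only d has its prerequisites met → d.

a, c, b, e, d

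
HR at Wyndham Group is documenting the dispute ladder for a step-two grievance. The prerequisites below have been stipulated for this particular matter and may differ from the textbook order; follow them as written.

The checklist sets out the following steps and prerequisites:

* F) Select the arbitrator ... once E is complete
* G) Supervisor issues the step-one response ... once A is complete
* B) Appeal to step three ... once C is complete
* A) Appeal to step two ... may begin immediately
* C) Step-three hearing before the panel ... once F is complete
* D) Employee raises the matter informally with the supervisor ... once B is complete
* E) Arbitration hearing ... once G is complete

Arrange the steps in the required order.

A, G, E, F, C, B, D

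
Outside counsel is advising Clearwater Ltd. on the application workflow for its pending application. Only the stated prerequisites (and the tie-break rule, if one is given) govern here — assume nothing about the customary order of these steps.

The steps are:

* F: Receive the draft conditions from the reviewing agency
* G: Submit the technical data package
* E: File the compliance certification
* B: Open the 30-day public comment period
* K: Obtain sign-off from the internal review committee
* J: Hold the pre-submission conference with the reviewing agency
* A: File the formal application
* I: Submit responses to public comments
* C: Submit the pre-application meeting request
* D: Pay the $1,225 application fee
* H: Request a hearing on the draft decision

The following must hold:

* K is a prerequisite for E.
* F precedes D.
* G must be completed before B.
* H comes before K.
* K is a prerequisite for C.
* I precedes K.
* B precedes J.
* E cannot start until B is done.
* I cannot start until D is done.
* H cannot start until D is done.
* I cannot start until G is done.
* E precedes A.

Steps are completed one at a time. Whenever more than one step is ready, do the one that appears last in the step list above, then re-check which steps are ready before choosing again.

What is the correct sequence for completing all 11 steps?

G and F have no prerequisites; G is listed later, so G is first.
B and F are both available; B is listed later → B.
J now also ready, so the ready set is {J, F}; J is listed later → J.
That leaves F as the only ready step → F.
D is the only step now ready → D.
H and I are both available; H is listed later → H.
I needed D and G, now all done → I.
Next only K has its prerequisites met → K.
Now C and E have their prerequisites met. C is listed later, so C next.
E needed K and B, now all done → E.
A needed E, now all done → A.

G B J F D H I K C E A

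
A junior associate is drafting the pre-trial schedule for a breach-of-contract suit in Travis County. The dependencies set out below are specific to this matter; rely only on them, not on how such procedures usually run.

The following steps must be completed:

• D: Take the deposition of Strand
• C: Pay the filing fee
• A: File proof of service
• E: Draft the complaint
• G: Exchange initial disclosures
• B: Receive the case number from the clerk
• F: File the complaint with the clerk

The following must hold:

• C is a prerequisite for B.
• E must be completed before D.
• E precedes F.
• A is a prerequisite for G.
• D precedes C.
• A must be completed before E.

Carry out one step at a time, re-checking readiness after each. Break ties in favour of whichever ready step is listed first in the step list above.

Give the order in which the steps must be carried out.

A, E, D, C, G, B, F

A has no prerequisites → A first.
Ready: E and G. E is listed earlier → E.
D and F now also ready, so the ready set is {D, G, F}; D is listed earlier → D.
C now also ready, so the ready set is {C, G, F}; C is listed earlier → C.
Now G, B and F have their prerequisites met. G is listed earlier, so G next.
Ready: B and F. B is listed earlier → B.
That leaves F as the only ready step → F.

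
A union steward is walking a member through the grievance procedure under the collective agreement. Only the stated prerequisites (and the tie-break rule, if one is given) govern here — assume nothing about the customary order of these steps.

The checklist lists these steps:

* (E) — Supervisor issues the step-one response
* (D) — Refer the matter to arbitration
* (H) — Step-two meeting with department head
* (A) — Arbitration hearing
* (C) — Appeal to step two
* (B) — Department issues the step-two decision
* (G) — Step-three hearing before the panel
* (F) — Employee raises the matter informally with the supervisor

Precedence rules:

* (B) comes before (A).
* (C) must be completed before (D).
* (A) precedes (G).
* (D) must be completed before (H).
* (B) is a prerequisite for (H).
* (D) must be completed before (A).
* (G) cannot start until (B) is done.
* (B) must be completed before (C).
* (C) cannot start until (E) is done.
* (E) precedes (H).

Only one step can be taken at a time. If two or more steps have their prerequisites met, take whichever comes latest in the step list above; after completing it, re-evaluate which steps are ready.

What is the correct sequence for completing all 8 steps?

Nothing is required for (F), (B) and (E). (F) is listed later → (F) first.
Now (B) and (E) have their prerequisites met. (B) is listed later, so (B) next.
(E) is the only step now ready → (E).
(C) needed (B) and (E), now all done → (C).
Next only (D) has its prerequisites met → (D).
Ready: (A) and (H). (A) is listed later → (A).
(G) now also ready, so the ready set is {(G), (H)}; (G) is listed later → (G).
(H) is the only step now ready → (H).

(F) → (B) → (E) → (C) → (D) → (A) → (G) → (H)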